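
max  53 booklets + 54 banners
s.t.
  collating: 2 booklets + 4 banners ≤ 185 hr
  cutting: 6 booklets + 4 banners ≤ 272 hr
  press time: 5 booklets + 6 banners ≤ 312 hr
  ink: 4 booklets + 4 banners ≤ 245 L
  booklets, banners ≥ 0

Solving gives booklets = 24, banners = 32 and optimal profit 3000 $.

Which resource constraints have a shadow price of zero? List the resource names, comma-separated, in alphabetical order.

collating: 176/185 (slack 9)
cutting: 272/272 (binding)
press time: 312/312 (binding)
ink: 224/245 (slack 21)
By complementary slackness, a constraint with positive slack has shadow price 0 → collating, ink.

collating, ink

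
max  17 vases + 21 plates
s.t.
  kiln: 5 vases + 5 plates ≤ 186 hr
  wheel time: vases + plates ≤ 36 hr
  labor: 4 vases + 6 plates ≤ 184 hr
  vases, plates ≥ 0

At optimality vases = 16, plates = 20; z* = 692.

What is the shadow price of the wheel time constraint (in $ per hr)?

9

Binding: wheel time and labor. Non-binding: kiln (6 unused).
Slack constraints have shadow price 0 (complementary slackness).
From A_Bᵀ y = c: 1·y_wheel time + 4·y_labor = 17; 1·y_wheel time + 6·y_labor = 21.
This yields shadow prices y_wheel time = 9, y_labor = 2.
Shadow price of wheel time = 9.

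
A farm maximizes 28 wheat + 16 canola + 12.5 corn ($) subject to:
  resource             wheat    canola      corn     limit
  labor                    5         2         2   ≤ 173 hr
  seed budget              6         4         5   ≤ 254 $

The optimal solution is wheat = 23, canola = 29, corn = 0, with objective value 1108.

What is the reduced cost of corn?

Check each constraint at x*: labor 173/173 (tight); seed budget 254/254 (tight).
The binding rows give the dual system: 5·y_labor + 6·y_seed budget = 28 and 2·y_labor + 4·y_seed budget = 16.
Solving: y_labor = 2, y_seed budget = 3.
Reduced cost of corn: c₃ − yᵀa₃ = 12.5 − (2·2 + 3·5) = 12.5 − 19 = -6.5.

-6.5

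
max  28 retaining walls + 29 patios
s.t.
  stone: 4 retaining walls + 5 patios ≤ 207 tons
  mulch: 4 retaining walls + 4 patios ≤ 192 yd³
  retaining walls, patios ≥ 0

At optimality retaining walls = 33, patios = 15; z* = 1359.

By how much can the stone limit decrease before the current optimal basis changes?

15

Binding constraints: stone, mulch. The basis is B = [[4,5],[4,4]] with det -4.
Per unit decrease in stone, x* moves by d = (1, -1).
The basis stays optimal until patios reaches 0; allowable decrease = 15 tons.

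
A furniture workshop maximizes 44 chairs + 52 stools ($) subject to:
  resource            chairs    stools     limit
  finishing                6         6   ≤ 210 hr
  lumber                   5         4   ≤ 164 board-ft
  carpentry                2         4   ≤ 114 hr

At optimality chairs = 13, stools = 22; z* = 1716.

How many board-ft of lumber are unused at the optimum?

11

lumber used = 5·13 + 4·22 = 153; slack = 164 − 153 = 11.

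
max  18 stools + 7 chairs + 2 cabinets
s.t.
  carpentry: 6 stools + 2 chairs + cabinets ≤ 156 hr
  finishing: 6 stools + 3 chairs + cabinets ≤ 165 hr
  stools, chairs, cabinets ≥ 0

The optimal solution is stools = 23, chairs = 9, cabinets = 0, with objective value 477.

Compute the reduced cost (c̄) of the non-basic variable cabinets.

-1

Both carpentry and finishing are binding at x*.
The binding rows give the dual system: 6·y_carpentry + 6·y_finishing = 18 and 2·y_carpentry + 3·y_finishing = 7.
This yields shadow prices y_carpentry = 2, y_finishing = 1.
Reduced cost of cabinets: c₃ − yᵀa₃ = 2 − (2·1 + 1·1) = 2 − 3 = -1.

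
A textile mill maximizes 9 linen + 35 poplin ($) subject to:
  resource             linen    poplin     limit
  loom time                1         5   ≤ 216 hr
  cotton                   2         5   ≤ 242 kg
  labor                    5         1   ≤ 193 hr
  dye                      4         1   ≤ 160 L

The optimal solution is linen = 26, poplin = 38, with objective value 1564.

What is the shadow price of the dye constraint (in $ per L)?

Binding: loom time and cotton. Non-binding: labor (25 unused), dye (18 unused).
By complementary slackness, y = 0 for the non-binding constraints.
Dual feasibility on the basic columns requires 1·y_loom time + 2·y_cotton = 9, 5·y_loom time + 5·y_cotton = 35.
Solving: y_loom time = 5, y_cotton = 2.
Shadow price of dye = 0.

0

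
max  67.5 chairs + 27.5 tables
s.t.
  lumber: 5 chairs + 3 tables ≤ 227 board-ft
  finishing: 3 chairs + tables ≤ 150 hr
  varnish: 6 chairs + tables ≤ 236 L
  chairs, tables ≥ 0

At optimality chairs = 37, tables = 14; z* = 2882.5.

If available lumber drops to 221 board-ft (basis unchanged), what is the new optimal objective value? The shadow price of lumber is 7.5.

Δb = -6, so new z* = 2882.5 + (7.5)·(-6) = 2882.5 − 45 = 2837.5.

2837.5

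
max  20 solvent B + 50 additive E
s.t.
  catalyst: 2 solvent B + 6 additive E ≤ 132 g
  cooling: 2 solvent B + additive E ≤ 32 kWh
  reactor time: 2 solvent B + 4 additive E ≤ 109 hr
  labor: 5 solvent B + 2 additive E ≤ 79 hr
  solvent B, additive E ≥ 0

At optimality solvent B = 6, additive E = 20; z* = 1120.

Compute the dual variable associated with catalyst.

Binding: catalyst and cooling. Non-binding: reactor time (17 unused), labor (9 unused).
By complementary slackness, y = 0 for the non-binding constraints.
From A_Bᵀ y = c: 2·y_catalyst + 2·y_cooling = 20; 6·y_catalyst + 1·y_cooling = 50.
Solving: y_catalyst = 8, y_cooling = 2.
Shadow price of catalyst = 8.

8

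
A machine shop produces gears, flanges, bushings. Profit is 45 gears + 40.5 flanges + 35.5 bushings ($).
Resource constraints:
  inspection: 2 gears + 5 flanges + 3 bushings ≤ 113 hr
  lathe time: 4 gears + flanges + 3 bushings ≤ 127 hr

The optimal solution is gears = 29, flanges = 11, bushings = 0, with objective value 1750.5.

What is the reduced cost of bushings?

At the optimum: inspection uses 113 of 113 (binding); lathe time uses 127 of 127 (binding).
From A_Bᵀ y = c: 2·y_inspection + 4·y_lathe time = 45; 5·y_inspection + 1·y_lathe time = 40.5.
This yields shadow prices y_inspection = 6.5, y_lathe time = 8.
Reduced cost of bushings: c₃ − yᵀa₃ = 35.5 − (6.5·3 + 8·3) = 35.5 − 43.5 = -8.

-8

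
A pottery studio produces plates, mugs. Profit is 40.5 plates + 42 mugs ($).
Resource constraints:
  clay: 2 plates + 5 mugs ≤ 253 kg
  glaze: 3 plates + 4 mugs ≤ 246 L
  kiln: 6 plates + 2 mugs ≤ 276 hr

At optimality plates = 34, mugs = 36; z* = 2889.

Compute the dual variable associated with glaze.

Binding: glaze and kiln. Non-binding: clay (5 unused).
By complementary slackness, y = 0 for the non-binding constraint.
The binding rows give the dual system: 3·y_glaze + 6·y_kiln = 40.5 and 4·y_glaze + 2·y_kiln = 42.
→ y_glaze = 9.5 and y_kiln = 2.
Shadow price of glaze = 9.5.

9.5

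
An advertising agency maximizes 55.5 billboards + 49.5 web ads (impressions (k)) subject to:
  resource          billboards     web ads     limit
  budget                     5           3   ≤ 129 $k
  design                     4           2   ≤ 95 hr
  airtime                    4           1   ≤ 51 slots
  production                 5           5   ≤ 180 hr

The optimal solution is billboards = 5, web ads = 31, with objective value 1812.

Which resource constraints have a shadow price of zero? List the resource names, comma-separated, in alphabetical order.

budget: 118/129 (slack 11)
design: 82/95 (slack 13)
airtime: 51/51 (binding)
production: 180/180 (binding)
By complementary slackness, a constraint with positive slack has shadow price 0 → budget, design.

budget, design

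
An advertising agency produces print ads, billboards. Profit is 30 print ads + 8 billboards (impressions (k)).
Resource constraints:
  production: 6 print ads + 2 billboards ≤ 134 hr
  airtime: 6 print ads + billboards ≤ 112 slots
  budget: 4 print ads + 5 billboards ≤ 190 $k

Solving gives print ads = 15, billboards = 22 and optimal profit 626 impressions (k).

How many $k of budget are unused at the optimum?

budget used = 4·15 + 5·22 = 170; slack = 190 − 170 = 20.

20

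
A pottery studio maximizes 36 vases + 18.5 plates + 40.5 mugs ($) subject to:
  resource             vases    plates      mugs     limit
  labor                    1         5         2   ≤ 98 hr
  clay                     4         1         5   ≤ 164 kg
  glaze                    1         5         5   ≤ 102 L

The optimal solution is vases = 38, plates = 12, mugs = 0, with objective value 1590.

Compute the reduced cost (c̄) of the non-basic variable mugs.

-6

Binding: labor and clay. Non-binding: glaze (4 unused).
By complementary slackness, y = 0 for the non-binding constraint.
From A_Bᵀ y = c: 1·y_labor + 4·y_clay = 36; 5·y_labor + 1·y_clay = 18.5.
Solving: y_labor = 2, y_clay = 8.5.
Reduced cost of mugs: c₃ − yᵀa₃ = 40.5 − (2·2 + 8.5·5) = 40.5 − 46.5 = -6.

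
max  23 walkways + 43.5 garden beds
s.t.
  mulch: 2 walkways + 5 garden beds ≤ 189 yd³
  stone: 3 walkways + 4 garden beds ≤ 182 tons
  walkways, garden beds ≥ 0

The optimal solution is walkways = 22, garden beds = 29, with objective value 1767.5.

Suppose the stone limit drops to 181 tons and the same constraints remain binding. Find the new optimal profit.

1763.5

Check each constraint at x*: mulch 189/189 (tight); stone 182/182 (tight).
Dual feasibility on the basic columns requires 2·y_mulch + 3·y_stone = 23, 5·y_mulch + 4·y_stone = 43.5.
This yields shadow prices y_mulch = 5.5, y_stone = 4.
Δz = y_stone·Δb = 4 × (-1) = -4, so new z* = 1767.5 − 4 = 1763.5.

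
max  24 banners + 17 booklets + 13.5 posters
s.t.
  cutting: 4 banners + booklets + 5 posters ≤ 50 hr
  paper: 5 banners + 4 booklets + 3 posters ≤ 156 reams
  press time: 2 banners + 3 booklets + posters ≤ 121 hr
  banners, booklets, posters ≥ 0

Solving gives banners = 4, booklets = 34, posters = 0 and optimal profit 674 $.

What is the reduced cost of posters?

-3.5

At the optimum: cutting uses 50 of 50 (binding); paper uses 156 of 156 (binding); press time uses 110 of 121 (slack = 11).
Since press time is not tight, its dual is 0.
Dual feasibility on the basic columns requires 4·y_cutting + 5·y_paper = 24, 1·y_cutting + 4·y_paper = 17.
Solving: y_cutting = 1, y_paper = 4.
Reduced cost of posters: c₃ − yᵀa₃ = 13.5 − (1·5 + 4·3) = 13.5 − 17 = -3.5.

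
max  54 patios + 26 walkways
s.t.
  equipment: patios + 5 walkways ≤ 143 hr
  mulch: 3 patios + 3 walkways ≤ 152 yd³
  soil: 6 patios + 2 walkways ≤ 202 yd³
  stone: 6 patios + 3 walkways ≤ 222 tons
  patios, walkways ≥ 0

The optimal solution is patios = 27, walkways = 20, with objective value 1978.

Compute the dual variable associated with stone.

8

Check each constraint at x*: equipment 127/143 (slack 16); mulch 141/152 (slack 11); soil 202/202 (tight); stone 222/222 (tight).
Slack constraints have shadow price 0 (complementary slackness).
The binding rows give the dual system: 6·y_soil + 6·y_stone = 54 and 2·y_soil + 3·y_stone = 26.
This yields shadow prices y_soil = 1, y_stone = 8.
Shadow price of stone = 8.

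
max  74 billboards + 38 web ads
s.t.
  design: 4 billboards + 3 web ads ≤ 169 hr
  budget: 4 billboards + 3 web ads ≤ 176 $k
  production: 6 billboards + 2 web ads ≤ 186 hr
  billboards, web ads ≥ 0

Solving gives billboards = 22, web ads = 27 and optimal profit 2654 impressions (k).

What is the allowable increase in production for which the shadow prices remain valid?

67.5

Binding constraints: design, production. The basis is B = [[4,3],[6,2]] with det -10.
Per unit increase in production, x* moves by d = (0.3, -0.4).
The basis stays optimal until web ads reaches 0; allowable increase = 67.5 hr.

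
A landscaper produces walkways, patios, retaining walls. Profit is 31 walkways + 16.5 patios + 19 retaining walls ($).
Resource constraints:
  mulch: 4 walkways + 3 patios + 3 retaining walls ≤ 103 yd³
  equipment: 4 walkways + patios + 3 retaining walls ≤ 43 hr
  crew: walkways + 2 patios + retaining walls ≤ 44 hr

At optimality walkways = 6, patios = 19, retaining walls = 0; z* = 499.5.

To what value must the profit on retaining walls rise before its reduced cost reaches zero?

24.5

At the optimum: mulch uses 81 of 103 (slack = 22); equipment uses 43 of 43 (binding); crew uses 44 of 44 (binding).
By complementary slackness, y = 0 for the non-binding constraint.
The binding rows give the dual system: 4·y_equipment + 1·y_crew = 31 and 1·y_equipment + 2·y_crew = 16.5.
Solving: y_equipment = 6.5, y_crew = 5.
retaining walls enters the basis when its profit ≥ yᵀa₃ = 6.5·3 + 5·1 = 24.5.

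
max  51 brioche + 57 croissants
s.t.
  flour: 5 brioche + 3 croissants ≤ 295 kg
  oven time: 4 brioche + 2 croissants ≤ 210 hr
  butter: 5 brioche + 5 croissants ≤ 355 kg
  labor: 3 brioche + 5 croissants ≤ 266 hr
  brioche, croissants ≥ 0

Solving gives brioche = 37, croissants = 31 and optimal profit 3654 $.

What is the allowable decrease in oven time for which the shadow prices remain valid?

103.6

Binding constraints: oven time, labor. The basis is B = [[4,2],[3,5]] with det 14.
Per unit decrease in oven time, x* moves by d = (-0.3571, 0.2143).
The basis stays optimal until brioche reaches 0; allowable decrease = 103.6 hr.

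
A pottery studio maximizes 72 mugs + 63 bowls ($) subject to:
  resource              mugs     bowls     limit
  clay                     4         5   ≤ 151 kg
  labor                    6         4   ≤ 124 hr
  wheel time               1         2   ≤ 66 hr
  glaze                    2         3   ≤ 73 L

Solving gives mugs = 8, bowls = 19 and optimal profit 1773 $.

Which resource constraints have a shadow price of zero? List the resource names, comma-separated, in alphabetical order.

clay: 127/151 (slack 24)
labor: 124/124 (binding)
wheel time: 46/66 (slack 20)
glaze: 73/73 (binding)
By complementary slackness, a constraint with positive slack has shadow price 0 → clay, wheel time.

clay, wheel time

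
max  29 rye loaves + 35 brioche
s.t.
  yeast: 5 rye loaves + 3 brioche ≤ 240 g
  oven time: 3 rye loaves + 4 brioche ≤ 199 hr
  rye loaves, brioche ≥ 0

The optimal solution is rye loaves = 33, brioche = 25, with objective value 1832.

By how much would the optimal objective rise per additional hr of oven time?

8

At the optimum: yeast uses 240 of 240 (binding); oven time uses 199 of 199 (binding).
From A_Bᵀ y = c: 5·y_yeast + 3·y_oven time = 29; 3·y_yeast + 4·y_oven time = 35.
This yields shadow prices y_yeast = 1, y_oven time = 8.
Shadow price of oven time = 8.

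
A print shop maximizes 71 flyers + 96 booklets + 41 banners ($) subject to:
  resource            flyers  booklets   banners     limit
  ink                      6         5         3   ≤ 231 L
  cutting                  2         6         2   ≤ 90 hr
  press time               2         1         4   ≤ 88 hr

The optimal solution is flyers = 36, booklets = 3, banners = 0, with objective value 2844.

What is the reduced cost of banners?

Check each constraint at x*: ink 231/231 (tight); cutting 90/90 (tight); press time 75/88 (slack 13).
By complementary slackness, y = 0 for the non-binding constraint.
Dual feasibility on the basic columns requires 6·y_ink + 2·y_cutting = 71, 5·y_ink + 6·y_cutting = 96.
This yields shadow prices y_ink = 9, y_cutting = 8.5.
Reduced cost of banners: c₃ − yᵀa₃ = 41 − (9·3 + 8.5·2) = 41 − 44 = -3.

-3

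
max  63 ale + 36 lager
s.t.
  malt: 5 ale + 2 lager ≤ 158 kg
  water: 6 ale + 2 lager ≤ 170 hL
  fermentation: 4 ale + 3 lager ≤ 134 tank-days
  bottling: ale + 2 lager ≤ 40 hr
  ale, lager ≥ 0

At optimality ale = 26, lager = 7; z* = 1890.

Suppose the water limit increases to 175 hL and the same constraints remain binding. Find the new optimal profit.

Binding: water and bottling. Non-binding: malt (14 unused), fermentation (9 unused).
Since malt, fermentation are not tight, their duals are 0.
The binding rows give the dual system: 6·y_water + 1·y_bottling = 63 and 2·y_water + 2·y_bottling = 36.
Solving: y_water = 9, y_bottling = 9.
Δz = y_water·Δb = 9 × (5) = 45, so new z* = 1890 + 45 = 1935.

1935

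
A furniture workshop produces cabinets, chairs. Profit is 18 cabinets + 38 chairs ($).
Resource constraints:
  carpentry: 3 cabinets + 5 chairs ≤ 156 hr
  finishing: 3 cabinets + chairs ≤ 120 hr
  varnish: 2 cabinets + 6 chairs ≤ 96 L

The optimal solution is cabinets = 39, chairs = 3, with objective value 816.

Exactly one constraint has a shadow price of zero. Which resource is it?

carpentry: 132/156 (slack 24)
finishing: 120/120 (binding)
varnish: 96/96 (binding)
By complementary slackness, a constraint with positive slack has shadow price 0 → carpentry.

carpentry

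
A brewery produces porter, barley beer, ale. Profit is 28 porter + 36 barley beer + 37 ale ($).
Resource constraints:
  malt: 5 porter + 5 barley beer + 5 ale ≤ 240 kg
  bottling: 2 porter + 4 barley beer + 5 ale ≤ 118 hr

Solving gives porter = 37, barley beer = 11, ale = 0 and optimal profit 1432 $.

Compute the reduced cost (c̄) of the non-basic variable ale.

-3

Both malt and bottling are binding at x*.
From A_Bᵀ y = c: 5·y_malt + 2·y_bottling = 28; 5·y_malt + 4·y_bottling = 36.
→ y_malt = 4 and y_bottling = 4.
Reduced cost of ale: c₃ − yᵀa₃ = 37 − (4·5 + 4·5) = 37 − 40 = -3.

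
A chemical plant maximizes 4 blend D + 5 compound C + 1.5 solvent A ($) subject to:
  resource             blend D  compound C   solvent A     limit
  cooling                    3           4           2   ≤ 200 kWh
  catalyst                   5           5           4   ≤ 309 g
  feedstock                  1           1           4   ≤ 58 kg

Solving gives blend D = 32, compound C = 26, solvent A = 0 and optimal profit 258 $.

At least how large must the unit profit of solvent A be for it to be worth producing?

6

Check each constraint at x*: cooling 200/200 (tight); catalyst 290/309 (slack 19); feedstock 58/58 (tight).
Slack constraints have shadow price 0 (complementary slackness).
Dual feasibility on the basic columns requires 3·y_cooling + 1·y_feedstock = 4, 4·y_cooling + 1·y_feedstock = 5.
→ y_cooling = 1 and y_feedstock = 1.
solvent A enters the basis when its profit ≥ yᵀa₃ = 1·2 + 1·4 = 6.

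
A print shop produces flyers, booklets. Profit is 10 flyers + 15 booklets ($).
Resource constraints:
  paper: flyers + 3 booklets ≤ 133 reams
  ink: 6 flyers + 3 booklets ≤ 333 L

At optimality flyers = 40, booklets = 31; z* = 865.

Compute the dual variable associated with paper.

At the optimum: paper uses 133 of 133 (binding); ink uses 333 of 333 (binding).
From A_Bᵀ y = c: 1·y_paper + 6·y_ink = 10; 3·y_paper + 3·y_ink = 15.
This yields shadow prices y_paper = 4, y_ink = 1.
Shadow price of paper = 4.

4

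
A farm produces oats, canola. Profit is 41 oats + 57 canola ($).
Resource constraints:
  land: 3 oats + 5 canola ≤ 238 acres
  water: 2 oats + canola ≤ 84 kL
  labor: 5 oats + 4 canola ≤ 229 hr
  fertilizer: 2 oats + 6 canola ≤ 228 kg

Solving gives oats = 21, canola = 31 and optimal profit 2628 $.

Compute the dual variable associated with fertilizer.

5.5

Binding: labor and fertilizer. Non-binding: land (20 unused), water (11 unused).
Since land, water are not tight, their duals are 0.
The binding rows give the dual system: 5·y_labor + 2·y_fertilizer = 41 and 4·y_labor + 6·y_fertilizer = 57.
This yields shadow prices y_labor = 6, y_fertilizer = 5.5.
Shadow price of fertilizer = 5.5.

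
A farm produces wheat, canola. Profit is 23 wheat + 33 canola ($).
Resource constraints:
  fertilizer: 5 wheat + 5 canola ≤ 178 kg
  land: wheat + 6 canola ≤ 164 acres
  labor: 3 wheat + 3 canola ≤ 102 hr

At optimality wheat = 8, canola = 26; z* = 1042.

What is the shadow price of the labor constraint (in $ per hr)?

7

At the optimum: fertilizer uses 170 of 178 (slack = 8); land uses 164 of 164 (binding); labor uses 102 of 102 (binding).
Since fertilizer is not tight, its dual is 0.
The binding rows give the dual system: 1·y_land + 3·y_labor = 23 and 6·y_land + 3·y_labor = 33.
→ y_land = 2 and y_labor = 7.
Shadow price of labor = 7.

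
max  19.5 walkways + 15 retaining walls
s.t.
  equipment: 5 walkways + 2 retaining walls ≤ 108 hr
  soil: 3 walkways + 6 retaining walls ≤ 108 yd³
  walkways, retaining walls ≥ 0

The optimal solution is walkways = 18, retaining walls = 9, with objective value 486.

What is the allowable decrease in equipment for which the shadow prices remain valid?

72

Binding constraints: equipment, soil. The basis is B = [[5,2],[3,6]] with det 24.
Per unit decrease in equipment, x* moves by d = (-0.25, 0.125).
The basis stays optimal until walkways reaches 0; allowable decrease = 72 hr.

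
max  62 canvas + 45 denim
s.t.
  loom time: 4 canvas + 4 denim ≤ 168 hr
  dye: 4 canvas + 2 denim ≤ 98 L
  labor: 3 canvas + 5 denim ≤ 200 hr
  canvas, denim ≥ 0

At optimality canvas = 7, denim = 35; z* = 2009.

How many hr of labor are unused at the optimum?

labor used = 3·7 + 5·35 = 196; slack = 200 − 196 = 4.

4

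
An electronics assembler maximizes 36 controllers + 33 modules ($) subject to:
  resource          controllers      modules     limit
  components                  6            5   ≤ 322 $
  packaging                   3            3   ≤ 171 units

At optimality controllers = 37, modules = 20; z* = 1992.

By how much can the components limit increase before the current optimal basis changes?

Binding constraints: components, packaging. The basis is B = [[6,5],[3,3]] with det 3.
Per unit increase in components, x* moves by d = (1, -1).
The basis stays optimal until modules reaches 0; allowable increase = 20 $.

20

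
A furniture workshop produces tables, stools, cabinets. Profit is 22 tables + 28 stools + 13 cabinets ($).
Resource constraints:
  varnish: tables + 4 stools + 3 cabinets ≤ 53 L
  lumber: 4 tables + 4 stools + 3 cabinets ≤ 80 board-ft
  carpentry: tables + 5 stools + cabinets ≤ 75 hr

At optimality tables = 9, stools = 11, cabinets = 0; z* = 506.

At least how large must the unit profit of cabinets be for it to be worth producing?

At the optimum: varnish uses 53 of 53 (binding); lumber uses 80 of 80 (binding); carpentry uses 64 of 75 (slack = 11).
Since carpentry is not tight, its dual is 0.
The binding rows give the dual system: 1·y_varnish + 4·y_lumber = 22 and 4·y_varnish + 4·y_lumber = 28.
Solving: y_varnish = 2, y_lumber = 5.
cabinets enters the basis when its profit ≥ yᵀa₃ = 2·3 + 5·3 = 21.

21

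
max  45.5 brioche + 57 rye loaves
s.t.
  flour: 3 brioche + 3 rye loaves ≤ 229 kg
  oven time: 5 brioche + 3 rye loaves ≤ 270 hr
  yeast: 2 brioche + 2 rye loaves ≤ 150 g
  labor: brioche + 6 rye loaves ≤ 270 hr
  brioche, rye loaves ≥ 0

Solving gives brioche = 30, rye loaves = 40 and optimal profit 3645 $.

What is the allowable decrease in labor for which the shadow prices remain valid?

216

Binding constraints: oven time, labor. The basis is B = [[5,3],[1,6]] with det 27.
Per unit decrease in labor, x* moves by d = (0.1111, -0.1852).
The basis stays optimal until rye loaves reaches 0; allowable decrease = 216 hr.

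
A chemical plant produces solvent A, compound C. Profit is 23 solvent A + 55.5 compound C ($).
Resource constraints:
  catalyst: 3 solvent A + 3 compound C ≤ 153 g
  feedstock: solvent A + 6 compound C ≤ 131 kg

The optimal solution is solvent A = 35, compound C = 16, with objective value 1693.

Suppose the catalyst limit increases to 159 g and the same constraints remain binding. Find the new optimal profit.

Both catalyst and feedstock are binding at x*.
From A_Bᵀ y = c: 3·y_catalyst + 1·y_feedstock = 23; 3·y_catalyst + 6·y_feedstock = 55.5.
This yields shadow prices y_catalyst = 5.5, y_feedstock = 6.5.
Δz = y_catalyst·Δb = 5.5 × (6) = 33, so new z* = 1693 + 33 = 1726.

1726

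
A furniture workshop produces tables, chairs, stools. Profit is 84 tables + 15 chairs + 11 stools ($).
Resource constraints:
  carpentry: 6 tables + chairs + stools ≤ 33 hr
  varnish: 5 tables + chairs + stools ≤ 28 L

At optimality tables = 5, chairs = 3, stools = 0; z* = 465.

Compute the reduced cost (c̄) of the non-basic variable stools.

-4

Both carpentry and varnish are binding at x*.
Dual feasibility on the basic columns requires 6·y_carpentry + 5·y_varnish = 84, 1·y_carpentry + 1·y_varnish = 15.
Solving: y_carpentry = 9, y_varnish = 6.
Reduced cost of stools: c₃ − yᵀa₃ = 11 − (9·1 + 6·1) = 11 − 15 = -4.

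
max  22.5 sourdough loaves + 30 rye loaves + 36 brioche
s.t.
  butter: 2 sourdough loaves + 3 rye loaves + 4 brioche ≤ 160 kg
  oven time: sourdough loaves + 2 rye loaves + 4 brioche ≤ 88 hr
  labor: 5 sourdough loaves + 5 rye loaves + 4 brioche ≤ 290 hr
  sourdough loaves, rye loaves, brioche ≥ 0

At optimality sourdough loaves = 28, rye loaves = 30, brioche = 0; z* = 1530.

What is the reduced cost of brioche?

-6

Binding: oven time and labor. Non-binding: butter (14 unused).
Slack constraints have shadow price 0 (complementary slackness).
The binding rows give the dual system: 1·y_oven time + 5·y_labor = 22.5 and 2·y_oven time + 5·y_labor = 30.
This yields shadow prices y_oven time = 7.5, y_labor = 3.
Reduced cost of brioche: c₃ − yᵀa₃ = 36 − (7.5·4 + 3·4) = 36 − 42 = -6.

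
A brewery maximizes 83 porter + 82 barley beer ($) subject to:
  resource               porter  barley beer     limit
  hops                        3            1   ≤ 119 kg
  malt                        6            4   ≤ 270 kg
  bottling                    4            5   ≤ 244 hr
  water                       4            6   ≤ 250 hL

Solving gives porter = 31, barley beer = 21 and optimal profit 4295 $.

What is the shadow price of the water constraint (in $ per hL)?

8

Check each constraint at x*: hops 114/119 (slack 5); malt 270/270 (tight); bottling 229/244 (slack 15); water 250/250 (tight).
By complementary slackness, y = 0 for the non-binding constraints.
The binding rows give the dual system: 6·y_malt + 4·y_water = 83 and 4·y_malt + 6·y_water = 82.
Solving: y_malt = 8.5, y_water = 8.
Shadow price of water = 8.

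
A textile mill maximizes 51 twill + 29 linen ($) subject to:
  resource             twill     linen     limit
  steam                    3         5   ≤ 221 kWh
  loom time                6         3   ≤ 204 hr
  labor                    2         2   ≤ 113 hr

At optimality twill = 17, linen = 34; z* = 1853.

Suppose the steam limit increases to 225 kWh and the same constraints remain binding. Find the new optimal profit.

1857

At the optimum: steam uses 221 of 221 (binding); loom time uses 204 of 204 (binding); labor uses 102 of 113 (slack = 11).
Since labor is not tight, its dual is 0.
The binding rows give the dual system: 3·y_steam + 6·y_loom time = 51 and 5·y_steam + 3·y_loom time = 29.
Solving: y_steam = 1, y_loom time = 8.
Δz = y_steam·Δb = 1 × (4) = 4, so new z* = 1853 + 4 = 1857.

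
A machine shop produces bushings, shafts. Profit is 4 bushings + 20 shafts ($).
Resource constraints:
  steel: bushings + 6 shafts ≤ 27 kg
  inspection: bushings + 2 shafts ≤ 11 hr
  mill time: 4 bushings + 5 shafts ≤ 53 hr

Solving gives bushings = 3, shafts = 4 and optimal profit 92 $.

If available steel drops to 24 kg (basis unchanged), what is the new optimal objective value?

83

Binding: steel and inspection. Non-binding: mill time (21 unused).
By complementary slackness, y = 0 for the non-binding constraint.
From A_Bᵀ y = c: 1·y_steel + 1·y_inspection = 4; 6·y_steel + 2·y_inspection = 20.
→ y_steel = 3 and y_inspection = 1.
Δz = y_steel·Δb = 3 × (-3) = -9, so new z* = 92 − 9 = 83.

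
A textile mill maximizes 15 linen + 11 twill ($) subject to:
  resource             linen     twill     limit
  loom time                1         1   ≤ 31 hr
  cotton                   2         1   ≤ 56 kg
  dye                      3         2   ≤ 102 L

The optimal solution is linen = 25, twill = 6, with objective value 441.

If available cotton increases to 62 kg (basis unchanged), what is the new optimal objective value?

At the optimum: loom time uses 31 of 31 (binding); cotton uses 56 of 56 (binding); dye uses 87 of 102 (slack = 15).
Slack constraints have shadow price 0 (complementary slackness).
The binding rows give the dual system: 1·y_loom time + 2·y_cotton = 15 and 1·y_loom time + 1·y_cotton = 11.
→ y_loom time = 7 and y_cotton = 4.
Δz = y_cotton·Δb = 4 × (6) = 24, so new z* = 441 + 24 = 465.

465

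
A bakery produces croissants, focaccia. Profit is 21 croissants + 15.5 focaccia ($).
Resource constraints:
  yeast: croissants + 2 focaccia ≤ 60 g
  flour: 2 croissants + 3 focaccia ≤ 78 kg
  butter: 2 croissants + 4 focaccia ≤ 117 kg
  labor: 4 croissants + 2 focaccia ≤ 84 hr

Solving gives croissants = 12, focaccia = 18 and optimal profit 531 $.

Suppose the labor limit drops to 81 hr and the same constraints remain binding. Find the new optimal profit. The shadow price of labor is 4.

519

Δb = -3, so new z* = 531 + (4)·(-3) = 531 − 12 = 519.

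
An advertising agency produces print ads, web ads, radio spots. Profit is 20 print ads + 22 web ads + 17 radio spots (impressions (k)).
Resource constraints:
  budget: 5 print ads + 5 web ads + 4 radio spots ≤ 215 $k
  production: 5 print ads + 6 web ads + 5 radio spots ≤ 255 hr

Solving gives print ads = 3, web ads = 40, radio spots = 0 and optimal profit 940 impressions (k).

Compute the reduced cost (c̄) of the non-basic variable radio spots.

-1

Both budget and production are binding at x*.
Dual feasibility on the basic columns requires 5·y_budget + 5·y_production = 20, 5·y_budget + 6·y_production = 22.
Solving: y_budget = 2, y_production = 2.
Reduced cost of radio spots: c₃ − yᵀa₃ = 17 − (2·4 + 2·5) = 17 − 18 = -1.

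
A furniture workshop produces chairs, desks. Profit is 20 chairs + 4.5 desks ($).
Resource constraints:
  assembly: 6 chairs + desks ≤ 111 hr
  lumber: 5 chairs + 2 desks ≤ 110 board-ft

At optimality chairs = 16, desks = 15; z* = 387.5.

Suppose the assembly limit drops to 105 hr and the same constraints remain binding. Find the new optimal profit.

372.5

At the optimum: assembly uses 111 of 111 (binding); lumber uses 110 of 110 (binding).
From A_Bᵀ y = c: 6·y_assembly + 5·y_lumber = 20; 1·y_assembly + 2·y_lumber = 4.5.
→ y_assembly = 2.5 and y_lumber = 1.
Δz = y_assembly·Δb = 2.5 × (-6) = -15, so new z* = 387.5 − 15 = 372.5.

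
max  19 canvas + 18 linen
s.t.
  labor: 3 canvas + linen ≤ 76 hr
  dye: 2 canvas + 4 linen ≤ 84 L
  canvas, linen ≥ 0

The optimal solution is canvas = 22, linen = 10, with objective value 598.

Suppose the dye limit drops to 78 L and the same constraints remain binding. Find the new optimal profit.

Check each constraint at x*: labor 76/76 (tight); dye 84/84 (tight).
The binding rows give the dual system: 3·y_labor + 2·y_dye = 19 and 1·y_labor + 4·y_dye = 18.
Solving: y_labor = 4, y_dye = 3.5.
Δz = y_dye·Δb = 3.5 × (-6) = -21, so new z* = 598 − 21 = 577.

577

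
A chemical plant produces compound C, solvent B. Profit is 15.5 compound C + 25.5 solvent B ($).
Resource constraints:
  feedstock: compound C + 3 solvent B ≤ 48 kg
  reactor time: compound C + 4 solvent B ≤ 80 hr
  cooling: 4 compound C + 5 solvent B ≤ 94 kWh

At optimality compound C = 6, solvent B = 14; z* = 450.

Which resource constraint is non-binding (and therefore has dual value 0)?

feedstock: 48/48 (binding)
reactor time: 62/80 (slack 18)
cooling: 94/94 (binding)
By complementary slackness, a constraint with positive slack has shadow price 0 → reactor time.

reactor time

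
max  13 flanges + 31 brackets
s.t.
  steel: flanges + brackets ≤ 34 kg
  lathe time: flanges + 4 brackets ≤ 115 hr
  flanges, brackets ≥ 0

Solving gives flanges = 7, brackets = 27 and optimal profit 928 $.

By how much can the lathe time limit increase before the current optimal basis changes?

21

Binding constraints: steel, lathe time. The basis is B = [[1,1],[1,4]] with det 3.
Per unit increase in lathe time, x* moves by d = (-0.3333, 0.3333).
The basis stays optimal until flanges reaches 0; allowable increase = 21 hr.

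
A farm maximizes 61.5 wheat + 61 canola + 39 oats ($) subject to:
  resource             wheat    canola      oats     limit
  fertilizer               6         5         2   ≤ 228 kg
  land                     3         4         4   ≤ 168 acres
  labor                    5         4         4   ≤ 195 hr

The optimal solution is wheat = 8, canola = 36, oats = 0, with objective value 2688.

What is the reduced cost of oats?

-1

Binding: fertilizer and land. Non-binding: labor (11 unused).
By complementary slackness, y = 0 for the non-binding constraint.
The binding rows give the dual system: 6·y_fertilizer + 3·y_land = 61.5 and 5·y_fertilizer + 4·y_land = 61.
→ y_fertilizer = 7 and y_land = 6.5.
Reduced cost of oats: c₃ − yᵀa₃ = 39 − (7·2 + 6.5·4) = 39 − 40 = -1.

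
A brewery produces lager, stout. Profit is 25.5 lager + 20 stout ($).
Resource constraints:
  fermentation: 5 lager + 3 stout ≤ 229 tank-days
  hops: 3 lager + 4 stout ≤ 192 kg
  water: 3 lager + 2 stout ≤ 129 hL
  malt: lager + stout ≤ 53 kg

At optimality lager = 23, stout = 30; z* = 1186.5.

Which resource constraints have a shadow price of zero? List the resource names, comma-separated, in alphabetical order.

fermentation: 205/229 (slack 24)
hops: 189/192 (slack 3)
water: 129/129 (binding)
malt: 53/53 (binding)
By complementary slackness, a constraint with positive slack has shadow price 0 → fermentation, hops.

fermentation, hops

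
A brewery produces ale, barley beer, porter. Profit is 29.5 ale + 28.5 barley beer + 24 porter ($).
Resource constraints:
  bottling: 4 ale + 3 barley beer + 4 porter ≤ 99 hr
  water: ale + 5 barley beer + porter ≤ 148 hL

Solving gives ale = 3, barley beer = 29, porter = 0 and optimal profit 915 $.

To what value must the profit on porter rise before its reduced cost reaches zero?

Check each constraint at x*: bottling 99/99 (tight); water 148/148 (tight).
From A_Bᵀ y = c: 4·y_bottling + 1·y_water = 29.5; 3·y_bottling + 5·y_water = 28.5.
Solving: y_bottling = 7, y_water = 1.5.
porter enters the basis when its profit ≥ yᵀa₃ = 7·4 + 1.5·1 = 29.5.

29.5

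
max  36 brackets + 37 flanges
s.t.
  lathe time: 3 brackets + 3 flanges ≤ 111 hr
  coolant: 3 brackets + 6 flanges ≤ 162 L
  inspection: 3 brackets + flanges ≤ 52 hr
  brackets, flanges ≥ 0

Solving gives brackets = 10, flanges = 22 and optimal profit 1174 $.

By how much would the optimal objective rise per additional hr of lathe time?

0

Check each constraint at x*: lathe time 96/111 (slack 15); coolant 162/162 (tight); inspection 52/52 (tight).
By complementary slackness, y = 0 for the non-binding constraint.
Dual feasibility on the basic columns requires 3·y_coolant + 3·y_inspection = 36, 6·y_coolant + 1·y_inspection = 37.
This yields shadow prices y_coolant = 5, y_inspection = 7.
Shadow price of lathe time = 0.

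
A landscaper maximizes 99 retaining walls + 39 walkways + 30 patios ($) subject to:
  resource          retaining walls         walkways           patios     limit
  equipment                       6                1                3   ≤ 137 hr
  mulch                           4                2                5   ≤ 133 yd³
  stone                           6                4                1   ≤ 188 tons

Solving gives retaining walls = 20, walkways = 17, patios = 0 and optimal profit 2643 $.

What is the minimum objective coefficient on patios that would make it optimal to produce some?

34.5

Check each constraint at x*: equipment 137/137 (tight); mulch 114/133 (slack 19); stone 188/188 (tight).
Since mulch is not tight, its dual is 0.
From A_Bᵀ y = c: 6·y_equipment + 6·y_stone = 99; 1·y_equipment + 4·y_stone = 39.
This yields shadow prices y_equipment = 9, y_stone = 7.5.
patios enters the basis when its profit ≥ yᵀa₃ = 9·3 + 7.5·1 = 34.5.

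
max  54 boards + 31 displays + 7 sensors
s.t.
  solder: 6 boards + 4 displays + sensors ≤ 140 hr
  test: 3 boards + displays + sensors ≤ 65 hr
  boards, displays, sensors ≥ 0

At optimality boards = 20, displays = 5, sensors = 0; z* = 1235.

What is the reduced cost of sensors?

-4.5

Check each constraint at x*: solder 140/140 (tight); test 65/65 (tight).
Dual feasibility on the basic columns requires 6·y_solder + 3·y_test = 54, 4·y_solder + 1·y_test = 31.
This yields shadow prices y_solder = 6.5, y_test = 5.
Reduced cost of sensors: c₃ − yᵀa₃ = 7 − (6.5·1 + 5·1) = 7 − 11.5 = -4.5.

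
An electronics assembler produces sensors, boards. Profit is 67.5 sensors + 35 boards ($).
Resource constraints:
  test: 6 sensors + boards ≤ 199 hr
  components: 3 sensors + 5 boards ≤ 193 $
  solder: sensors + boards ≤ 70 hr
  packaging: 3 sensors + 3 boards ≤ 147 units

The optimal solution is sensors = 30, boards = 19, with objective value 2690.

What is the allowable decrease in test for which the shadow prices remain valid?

Binding constraints: test, packaging. The basis is B = [[6,1],[3,3]] with det 15.
Per unit decrease in test, x* moves by d = (-0.2, 0.2).
The basis stays optimal until components becomes binding; allowable decrease = 20 hr.

20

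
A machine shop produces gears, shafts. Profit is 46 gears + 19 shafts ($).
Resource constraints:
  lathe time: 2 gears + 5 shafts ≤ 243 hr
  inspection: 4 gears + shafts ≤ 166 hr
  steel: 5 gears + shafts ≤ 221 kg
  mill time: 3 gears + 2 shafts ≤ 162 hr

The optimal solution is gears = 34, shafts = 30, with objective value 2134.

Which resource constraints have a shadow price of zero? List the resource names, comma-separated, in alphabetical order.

lathe time, steel

lathe time: 218/243 (slack 25)
inspection: 166/166 (binding)
steel: 200/221 (slack 21)
mill time: 162/162 (binding)
By complementary slackness, a constraint with positive slack has shadow price 0 → lathe time, steel.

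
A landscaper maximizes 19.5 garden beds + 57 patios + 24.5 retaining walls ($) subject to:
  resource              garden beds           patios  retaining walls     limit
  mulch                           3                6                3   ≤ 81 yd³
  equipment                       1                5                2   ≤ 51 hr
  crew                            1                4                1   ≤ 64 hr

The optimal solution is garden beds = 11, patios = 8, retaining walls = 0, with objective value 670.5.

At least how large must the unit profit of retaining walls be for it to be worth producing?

25.5

At the optimum: mulch uses 81 of 81 (binding); equipment uses 51 of 51 (binding); crew uses 43 of 64 (slack = 21).
Since crew is not tight, its dual is 0.
The binding rows give the dual system: 3·y_mulch + 1·y_equipment = 19.5 and 6·y_mulch + 5·y_equipment = 57.
→ y_mulch = 4.5 and y_equipment = 6.
retaining walls enters the basis when its profit ≥ yᵀa₃ = 4.5·3 + 6·2 = 25.5.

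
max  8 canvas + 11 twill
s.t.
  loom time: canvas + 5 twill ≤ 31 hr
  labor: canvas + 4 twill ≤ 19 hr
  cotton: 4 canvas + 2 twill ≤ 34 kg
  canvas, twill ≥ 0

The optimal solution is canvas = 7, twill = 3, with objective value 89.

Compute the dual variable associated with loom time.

0

At the optimum: loom time uses 22 of 31 (slack = 9); labor uses 19 of 19 (binding); cotton uses 34 of 34 (binding).
By complementary slackness, y = 0 for the non-binding constraint.
From A_Bᵀ y = c: 1·y_labor + 4·y_cotton = 8; 4·y_labor + 2·y_cotton = 11.
This yields shadow prices y_labor = 2, y_cotton = 1.5.
Shadow price of loom time = 0.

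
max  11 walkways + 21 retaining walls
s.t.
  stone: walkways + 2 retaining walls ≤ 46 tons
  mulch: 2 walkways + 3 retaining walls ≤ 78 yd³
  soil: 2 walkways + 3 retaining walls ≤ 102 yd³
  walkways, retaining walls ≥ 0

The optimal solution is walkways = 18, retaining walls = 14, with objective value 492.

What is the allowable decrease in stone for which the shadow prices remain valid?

7

Binding constraints: stone, mulch. The basis is B = [[1,2],[2,3]] with det -1.
Per unit decrease in stone, x* moves by d = (3, -2).
The basis stays optimal until retaining walls reaches 0; allowable decrease = 7 tons.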